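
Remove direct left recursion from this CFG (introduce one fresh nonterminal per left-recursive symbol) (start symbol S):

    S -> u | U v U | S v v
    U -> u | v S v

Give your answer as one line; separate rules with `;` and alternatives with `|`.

S is directly left-recursive.
For S: α = {v v}, β = {u, U v U}. Rewrite as S → β S' and S' → α S' | ε.

S -> u S' | U v U S'; U -> u | v S v; S' -> v v S' | ε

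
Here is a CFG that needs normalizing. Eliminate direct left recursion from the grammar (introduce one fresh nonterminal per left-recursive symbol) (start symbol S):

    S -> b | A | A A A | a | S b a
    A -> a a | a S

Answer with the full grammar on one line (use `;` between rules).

S -> b S' | A S' | A A A S' | a S'; A -> a a | a S; S' -> b a S' | ε

Directly left-recursive nonterminal: S.
For S: α = {b a}, β = {b, A, A A A, a}. Rewrite as S → β S' and S' → α S' | ε.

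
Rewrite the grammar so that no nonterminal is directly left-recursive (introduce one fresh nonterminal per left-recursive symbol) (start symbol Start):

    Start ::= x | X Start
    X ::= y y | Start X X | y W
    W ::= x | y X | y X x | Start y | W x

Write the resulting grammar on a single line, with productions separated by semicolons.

W is directly left-recursive.
For W: α = {x}, β = {x, y X, y X x, Start y}. Rewrite as W → β W1 and W1 → α W1 | ε.

Start ::= x | X Start; X ::= y y | Start X X | y W; W ::= x W1 | y X W1 | y X x W1 | Start y W1; W1 ::= x W1 | ε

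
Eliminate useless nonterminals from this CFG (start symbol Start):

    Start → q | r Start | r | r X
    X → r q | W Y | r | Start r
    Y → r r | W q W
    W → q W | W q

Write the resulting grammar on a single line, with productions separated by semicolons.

Generating nonterminals: {Start, X, Y}.
Reachable from Start after that: {Start, X}.
Removed useless symbols: {W, Y} and every production mentioning them.

Start → q | r Start | r | r X; X → r q | r | Start r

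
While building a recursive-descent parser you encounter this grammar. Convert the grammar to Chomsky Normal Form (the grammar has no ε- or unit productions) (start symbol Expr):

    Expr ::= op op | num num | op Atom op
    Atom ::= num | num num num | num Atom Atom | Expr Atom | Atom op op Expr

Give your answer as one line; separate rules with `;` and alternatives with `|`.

Expr ::= X1 X1 | X2 X2 | X1 Y1; Atom ::= num | X2 Y2 | X2 Y3 | Expr Atom | Atom Y4; X1 ::= op; X2 ::= num; Y1 ::= Atom X1; Y2 ::= X2 X2; Y3 ::= Atom Atom; Y4 ::= X1 Y5; Y5 ::= X1 Expr

Introduce a nonterminal for each terminal appearing in a rule of length ≥ 2: X1 → op, X2 → num.
Binarize each right-hand side of length ≥ 3 by chaining fresh nonterminals (Y1, Y2, …): affected rules were Expr → X1 Atom X1; Atom → X2 X2 X2; Atom → X2 Atom Atom; Atom → Atom X1 X1 Expr.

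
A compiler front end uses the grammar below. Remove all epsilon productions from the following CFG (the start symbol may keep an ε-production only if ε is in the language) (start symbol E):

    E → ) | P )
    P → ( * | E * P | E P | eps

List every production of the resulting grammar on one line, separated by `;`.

E → ) | P ); P → ( * | E * P | E * | E P | E

Nullable nonterminals: {P}.
ε ∉ L(G), so no ε-production is kept.
Add the nullable-subset variants: P → E * P gives E * P | E *. P → E P gives E P | E.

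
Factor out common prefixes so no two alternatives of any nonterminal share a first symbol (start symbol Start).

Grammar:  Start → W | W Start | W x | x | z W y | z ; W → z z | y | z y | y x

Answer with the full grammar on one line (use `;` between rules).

Start → x | W Start1 | z Start2; W → z W1 | y W2; Start1 → epsilon | Start | x; Start2 → W y | epsilon; W1 → z | y; W2 → epsilon | x

Start has alternatives sharing prefix 'W': factor to Start → W Start1 with Start1 → ε | Start | x.
Start has alternatives sharing prefix 'z': factor to Start → z Start2 with Start2 → W y | ε.
W has alternatives sharing prefix 'z': factor to W → z W1 with W1 → z | y.
W has alternatives sharing prefix 'y': factor to W → y W2 with W2 → ε | x.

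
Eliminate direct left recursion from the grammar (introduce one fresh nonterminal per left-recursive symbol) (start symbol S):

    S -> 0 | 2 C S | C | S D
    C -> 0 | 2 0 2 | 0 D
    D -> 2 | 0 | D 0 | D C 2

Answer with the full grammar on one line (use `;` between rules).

Directly left-recursive nonterminals: S, D.
For S: α = {D}, β = {0, 2 C S, C}. Rewrite as S → β S' and S' → α S' | ε.
For D: α = {0, C 2}, β = {2, 0}. Rewrite as D → β D' and D' → α D' | ε.

S -> 0 S' | 2 C S S' | C S'; C -> 0 | 2 0 2 | 0 D; D -> 2 D' | 0 D'; S' -> D S' | ε; D' -> 0 D' | C 2 D' | ε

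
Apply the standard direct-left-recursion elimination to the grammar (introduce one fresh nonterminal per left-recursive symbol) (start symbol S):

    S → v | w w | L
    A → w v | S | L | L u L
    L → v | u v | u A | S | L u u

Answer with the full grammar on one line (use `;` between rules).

S → v | w w | L; A → w v | S | L | L u L; L → v L' | u v L' | u A L' | S L'; L' → u u L' | ε

L is directly left-recursive.
For L: α = {u u}, β = {v, u v, u A, S}. Rewrite as L → β L' and L' → α L' | ε.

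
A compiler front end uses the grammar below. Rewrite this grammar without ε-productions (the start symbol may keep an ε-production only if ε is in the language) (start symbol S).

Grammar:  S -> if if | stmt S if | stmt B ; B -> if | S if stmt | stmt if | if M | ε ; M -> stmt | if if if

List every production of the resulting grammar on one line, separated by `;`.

S -> if if | stmt S if | stmt B | stmt; B -> if | S if stmt | stmt if | if M; M -> stmt | if if if

The nullable symbols are {B}.
ε ∉ L(G), so no ε-production is kept.
For each production, add variants omitting each subset of nullable occurrences: S → stmt B gives stmt B | stmt.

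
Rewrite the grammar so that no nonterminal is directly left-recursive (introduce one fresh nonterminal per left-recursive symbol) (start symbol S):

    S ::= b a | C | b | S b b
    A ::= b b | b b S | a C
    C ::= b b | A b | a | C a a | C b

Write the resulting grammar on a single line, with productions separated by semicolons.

Directly left-recursive nonterminals: S, C.
For S: α = {b b}, β = {b a, C, b}. Rewrite as S → β S' and S' → α S' | ε.
For C: α = {a a, b}, β = {b b, A b, a}. Rewrite as C → β C' and C' → α C' | ε.

S ::= b a S' | C S' | b S'; A ::= b b | b b S | a C; C ::= b b C' | A b C' | a C'; S' ::= b b S' | ε; C' ::= a a C' | b C' | ε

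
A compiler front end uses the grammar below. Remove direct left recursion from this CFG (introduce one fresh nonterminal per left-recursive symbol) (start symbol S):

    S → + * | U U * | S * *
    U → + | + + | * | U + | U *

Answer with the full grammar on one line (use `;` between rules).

S → + * S' | U U * S'; U → + U' | + + U' | * U'; S' → * * S' | ε; U' → + U' | * U' | ε

S, U are directly left-recursive.
For S: α = {* *}, β = {+ *, U U *}. Rewrite as S → β S' and S' → α S' | ε.
For U: α = {+, *}, β = {+, + +, *}. Rewrite as U → β U' and U' → α U' | ε.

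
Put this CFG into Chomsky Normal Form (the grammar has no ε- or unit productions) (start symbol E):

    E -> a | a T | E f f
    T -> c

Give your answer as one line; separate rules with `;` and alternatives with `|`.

E -> a | X1 T | E Y1; T -> c; X1 -> a; X2 -> f; Y1 -> X2 X2

Introduce a nonterminal for each terminal appearing in a rule of length ≥ 2: X1 → a, X2 → f.
Binarize each right-hand side of length ≥ 3 by chaining fresh nonterminals (Y1, Y2, …): affected rules were E → E X2 X2.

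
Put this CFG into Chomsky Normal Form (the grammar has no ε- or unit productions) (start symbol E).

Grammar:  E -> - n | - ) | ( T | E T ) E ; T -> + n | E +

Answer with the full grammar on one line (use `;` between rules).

Introduce a nonterminal for each terminal appearing in a rule of length ≥ 2: X1 → -, X2 → n, X3 → ), X4 → (, X5 → +.
Binarize each right-hand side of length ≥ 3 by chaining fresh nonterminals (Y1, Y2, …): affected rules were E → E T X3 E.

E -> X1 X2 | X1 X3 | X4 T | E Y1; T -> X5 X2 | E X5; X1 -> -; X2 -> n; X3 -> ); X4 -> (; X5 -> +; Y1 -> T Y2; Y2 -> X3 E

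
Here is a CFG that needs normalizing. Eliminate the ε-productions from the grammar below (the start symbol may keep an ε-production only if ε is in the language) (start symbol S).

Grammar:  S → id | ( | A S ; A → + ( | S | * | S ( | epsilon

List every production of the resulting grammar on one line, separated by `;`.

S → id | ( | A S; A → + ( | S | * | S (

Nullable set = {A}.
ε ∉ L(G), so no ε-production is kept.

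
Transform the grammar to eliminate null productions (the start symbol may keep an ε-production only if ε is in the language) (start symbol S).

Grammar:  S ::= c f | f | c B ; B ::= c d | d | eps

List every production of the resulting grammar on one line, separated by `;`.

S ::= c f | f | c B | c; B ::= c d | d

The nullable symbols are {B}.
ε ∉ L(G), so no ε-production is kept.
Expand every rule over subsets of its nullable positions: S → c B gives c B | c.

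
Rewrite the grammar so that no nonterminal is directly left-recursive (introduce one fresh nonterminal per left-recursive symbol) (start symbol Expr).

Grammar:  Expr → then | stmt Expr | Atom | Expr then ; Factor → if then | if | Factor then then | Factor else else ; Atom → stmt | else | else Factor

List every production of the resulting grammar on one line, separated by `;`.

Expr, Factor are directly left-recursive.
For Expr: α = {then}, β = {then, stmt Expr, Atom}. Rewrite as Expr → β Expr1 and Expr1 → α Expr1 | ε.
For Factor: α = {then then, else else}, β = {if then, if}. Rewrite as Factor → β Factor1 and Factor1 → α Factor1 | ε.

Expr → then Expr1 | stmt Expr Expr1 | Atom Expr1; Factor → if then Factor1 | if Factor1; Atom → stmt | else | else Factor; Expr1 → then Expr1 | ε; Factor1 → then then Factor1 | else else Factor1 | ε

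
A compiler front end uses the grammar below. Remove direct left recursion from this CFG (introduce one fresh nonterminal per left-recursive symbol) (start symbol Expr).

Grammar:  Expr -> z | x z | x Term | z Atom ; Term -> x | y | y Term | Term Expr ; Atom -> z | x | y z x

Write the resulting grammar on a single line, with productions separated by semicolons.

Left recursion appears on Term.
For Term: α = {Expr}, β = {x, y, y Term}. Rewrite as Term → β Term1 and Term1 → α Term1 | ε.

Expr -> z | x z | x Term | z Atom; Term -> x Term1 | y Term1 | y Term Term1; Atom -> z | x | y z x; Term1 -> Expr Term1 | ε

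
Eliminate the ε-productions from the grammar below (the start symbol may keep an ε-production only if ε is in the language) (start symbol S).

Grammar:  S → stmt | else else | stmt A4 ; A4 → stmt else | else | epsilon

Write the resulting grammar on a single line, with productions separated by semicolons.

Nullable nonterminals: {A4}.
ε ∉ L(G), so no ε-production is kept.

S → stmt | else else | stmt A4; A4 → stmt else | else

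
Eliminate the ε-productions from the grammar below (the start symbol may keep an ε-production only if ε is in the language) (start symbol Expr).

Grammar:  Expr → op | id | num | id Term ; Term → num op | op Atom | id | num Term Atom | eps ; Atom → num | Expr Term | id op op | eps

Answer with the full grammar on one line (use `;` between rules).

Expr → op | id | num | id Term; Term → num op | op Atom | op | id | num Term Atom | num Term | num Atom | num; Atom → num | Expr Term | Expr | id op op

Nullable nonterminals: {Atom, Term}.
ε ∉ L(G), so no ε-production is kept.
For each production, add variants omitting each subset of nullable occurrences: Term → op Atom gives op Atom | op. Term → num Term Atom gives num Term Atom | num Term | num Atom | num. Atom → Expr Term gives Expr Term | Expr.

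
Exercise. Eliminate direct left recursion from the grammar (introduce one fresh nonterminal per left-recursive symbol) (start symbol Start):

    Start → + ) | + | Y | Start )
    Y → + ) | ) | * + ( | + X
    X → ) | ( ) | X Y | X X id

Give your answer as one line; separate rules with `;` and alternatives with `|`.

Left recursion appears on Start, X.
For Start: α = {)}, β = {+ ), +, Y}. Rewrite as Start → β Start1 and Start1 → α Start1 | ε.
For X: α = {Y, X id}, β = {), ( )}. Rewrite as X → β X1 and X1 → α X1 | ε.

Start → + ) Start1 | + Start1 | Y Start1; Y → + ) | ) | * + ( | + X; X → ) X1 | ( ) X1; Start1 → ) Start1 | ε; X1 → Y X1 | X id X1 | ε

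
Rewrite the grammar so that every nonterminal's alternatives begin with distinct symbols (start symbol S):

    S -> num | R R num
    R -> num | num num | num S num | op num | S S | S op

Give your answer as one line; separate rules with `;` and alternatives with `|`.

S -> num | R R num; R -> op num | num R' | S R''; R' -> ε | num | S num; R'' -> S | op

R has alternatives sharing prefix 'num': factor to R → num R' with R' → ε | num | S num.
R has alternatives sharing prefix 'S': factor to R → S R'' with R'' → S | op.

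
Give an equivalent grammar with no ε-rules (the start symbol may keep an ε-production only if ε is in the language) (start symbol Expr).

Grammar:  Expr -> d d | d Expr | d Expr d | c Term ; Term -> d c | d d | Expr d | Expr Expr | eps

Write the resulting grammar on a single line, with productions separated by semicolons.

Nullable set = {Term}.
ε ∉ L(G), so no ε-production is kept.
Expand every rule over subsets of its nullable positions: Expr → c Term gives c Term | c.

Expr -> d d | d Expr | d Expr d | c Term | c; Term -> d c | d d | Expr d | Expr Expr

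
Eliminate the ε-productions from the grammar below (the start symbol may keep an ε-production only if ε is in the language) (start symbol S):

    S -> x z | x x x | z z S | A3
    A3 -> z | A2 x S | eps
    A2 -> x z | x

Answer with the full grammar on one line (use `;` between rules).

S -> x z | x x x | z z S | z z | A3 | eps; A3 -> z | A2 x S | A2 x; A2 -> x z | x

The nullable symbols are {A3, S}.
ε ∈ L(G) since S is nullable, so keep S → ε.
For each production, add variants omitting each subset of nullable occurrences: S → z z S gives z z S | z z. A3 → A2 x S gives A2 x S | A2 x.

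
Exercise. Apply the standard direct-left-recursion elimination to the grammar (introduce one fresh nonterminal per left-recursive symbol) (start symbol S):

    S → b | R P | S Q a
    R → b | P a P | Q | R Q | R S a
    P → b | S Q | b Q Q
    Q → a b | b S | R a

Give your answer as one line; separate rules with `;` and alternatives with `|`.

Left recursion appears on S, R.
For S: α = {Q a}, β = {b, R P}. Rewrite as S → β S' and S' → α S' | ε.
For R: α = {Q, S a}, β = {b, P a P, Q}. Rewrite as R → β R' and R' → α R' | ε.

S → b S' | R P S'; R → b R' | P a P R' | Q R'; P → b | S Q | b Q Q; Q → a b | b S | R a; S' → Q a S' | ε; R' → Q R' | S a R' | ε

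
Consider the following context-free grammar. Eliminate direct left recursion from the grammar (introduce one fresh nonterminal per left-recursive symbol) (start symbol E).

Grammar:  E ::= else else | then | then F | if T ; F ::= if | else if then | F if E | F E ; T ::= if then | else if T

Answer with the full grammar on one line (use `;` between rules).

E ::= else else | then | then F | if T; F ::= if F' | else if then F'; T ::= if then | else if T; F' ::= if E F' | E F' | ε

Left recursion appears on F.
For F: α = {if E, E}, β = {if, else if then}. Rewrite as F → β F' and F' → α F' | ε.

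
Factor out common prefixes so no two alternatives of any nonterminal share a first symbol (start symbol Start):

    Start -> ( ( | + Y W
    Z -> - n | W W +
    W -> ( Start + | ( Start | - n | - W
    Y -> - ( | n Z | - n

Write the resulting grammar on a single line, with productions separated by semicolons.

W has alternatives sharing prefix '( Start': factor to W → ( Start W1 with W1 → + | ε.
W has alternatives sharing prefix '-': factor to W → - W2 with W2 → n | W.
Y has alternatives sharing prefix '-': factor to Y → - Y1 with Y1 → ( | n.

Start -> ( ( | + Y W; Z -> - n | W W +; W -> ( Start W1 | - W2; Y -> n Z | - Y1; W1 -> + | ε; W2 -> n | W; Y1 -> ( | n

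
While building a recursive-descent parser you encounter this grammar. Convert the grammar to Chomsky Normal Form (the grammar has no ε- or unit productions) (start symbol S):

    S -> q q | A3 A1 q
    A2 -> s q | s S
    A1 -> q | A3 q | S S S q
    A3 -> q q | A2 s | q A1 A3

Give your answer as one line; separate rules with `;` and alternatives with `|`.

S -> X1 X1 | A3 Y1; A2 -> X2 X1 | X2 S; A1 -> q | A3 X1 | S Y2; A3 -> X1 X1 | A2 X2 | X1 Y4; X1 -> q; X2 -> s; Y1 -> A1 X1; Y2 -> S Y3; Y3 -> S X1; Y4 -> A1 A3

Introduce a nonterminal for each terminal appearing in a rule of length ≥ 2: X1 → q, X2 → s.
Binarize each right-hand side of length ≥ 3 by chaining fresh nonterminals (Y1, Y2, …): affected rules were S → A3 A1 X1; A1 → S S S X1; A3 → X1 A1 A3.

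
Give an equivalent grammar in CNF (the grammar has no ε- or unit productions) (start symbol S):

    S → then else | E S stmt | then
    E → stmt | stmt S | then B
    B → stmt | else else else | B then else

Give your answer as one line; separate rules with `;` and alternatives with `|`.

Introduce a nonterminal for each terminal appearing in a rule of length ≥ 2: X1 → then, X2 → else, X3 → stmt.
Binarize each right-hand side of length ≥ 3 by chaining fresh nonterminals (Y1, Y2, …): affected rules were S → E S X3; B → X2 X2 X2; B → B X1 X2.

S → X1 X2 | E Y1 | then; E → stmt | X3 S | X1 B; B → stmt | X2 Y2 | B Y3; X1 → then; X2 → else; X3 → stmt; Y1 → S X3; Y2 → X2 X2; Y3 → X1 X2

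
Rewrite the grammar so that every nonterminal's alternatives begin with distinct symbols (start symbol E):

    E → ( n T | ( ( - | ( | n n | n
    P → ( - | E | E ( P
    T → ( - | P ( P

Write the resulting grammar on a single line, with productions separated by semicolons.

E has alternatives sharing prefix '(': factor to E → ( E' with E' → n T | ( - | ε.
E has alternatives sharing prefix 'n': factor to E → n E'' with E'' → n | ε.
P has alternatives sharing prefix 'E': factor to P → E P' with P' → ε | ( P.

E → ( E' | n E''; P → ( - | E P'; T → ( - | P ( P; E' → n T | ( - | ε; E'' → n | ε; P' → ε | ( P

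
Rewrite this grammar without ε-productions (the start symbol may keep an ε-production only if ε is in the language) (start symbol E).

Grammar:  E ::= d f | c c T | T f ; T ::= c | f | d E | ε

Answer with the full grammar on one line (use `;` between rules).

The nullable symbols are {T}.
ε ∉ L(G), so no ε-production is kept.
Add the nullable-subset variants: E → c c T gives c c T | c c. E → T f gives T f | f.

E ::= d f | c c T | c c | T f | f; T ::= c | f | d E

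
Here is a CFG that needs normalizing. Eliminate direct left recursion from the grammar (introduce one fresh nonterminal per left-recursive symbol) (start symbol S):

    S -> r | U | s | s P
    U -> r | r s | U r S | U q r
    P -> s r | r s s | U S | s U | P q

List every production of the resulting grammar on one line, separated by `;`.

S -> r | U | s | s P; U -> r U' | r s U'; P -> s r P' | r s s P' | U S P' | s U P'; U' -> r S U' | q r U' | eps; P' -> q P' | eps

U, P are directly left-recursive.
For U: α = {r S, q r}, β = {r, r s}. Rewrite as U → β U' and U' → α U' | ε.
For P: α = {q}, β = {s r, r s s, U S, s U}. Rewrite as P → β P' and P' → α P' | ε.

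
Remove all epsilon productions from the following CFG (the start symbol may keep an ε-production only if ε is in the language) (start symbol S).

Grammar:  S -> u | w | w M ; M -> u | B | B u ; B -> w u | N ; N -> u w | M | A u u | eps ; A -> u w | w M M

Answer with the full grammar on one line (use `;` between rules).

S -> u | w | w M; M -> u | B | B u; B -> w u | N; N -> u w | M | A u u; A -> u w | w M M | w M | w

Nullable set = {B, M, N}.
ε ∉ L(G), so no ε-production is kept.
Expand every rule over subsets of its nullable positions: A → w M M gives w M M | w M | w.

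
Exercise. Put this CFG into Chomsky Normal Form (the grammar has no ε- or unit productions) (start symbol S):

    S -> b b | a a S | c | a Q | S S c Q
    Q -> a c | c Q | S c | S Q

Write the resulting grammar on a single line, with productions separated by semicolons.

S -> X1 X1 | X2 Y1 | c | X2 Q | S Y2; Q -> X2 X3 | X3 Q | S X3 | S Q; X1 -> b; X2 -> a; X3 -> c; Y1 -> X2 S; Y2 -> S Y3; Y3 -> X3 Q

Introduce a nonterminal for each terminal appearing in a rule of length ≥ 2: X1 → b, X2 → a, X3 → c.
Binarize each right-hand side of length ≥ 3 by chaining fresh nonterminals (Y1, Y2, …): affected rules were S → X2 X2 S; S → S S X3 Q.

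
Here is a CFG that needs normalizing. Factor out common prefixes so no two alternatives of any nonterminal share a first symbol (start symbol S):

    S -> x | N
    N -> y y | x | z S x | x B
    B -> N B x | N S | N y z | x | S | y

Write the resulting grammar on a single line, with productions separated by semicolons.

S -> x | N; N -> y y | z S x | x N'; B -> x | S | y | N B'; N' -> ε | B; B' -> B x | S | y z

N has alternatives sharing prefix 'x': factor to N → x N' with N' → ε | B.
B has alternatives sharing prefix 'N': factor to B → N B' with B' → B x | S | y z.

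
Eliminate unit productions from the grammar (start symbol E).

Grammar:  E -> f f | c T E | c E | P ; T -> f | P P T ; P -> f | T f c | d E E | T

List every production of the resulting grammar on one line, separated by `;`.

Unit pairs: E ⇒* {P, T}; P ⇒* {T}.
Replace each nonterminal's rules with the union of the non-unit rules of every nonterminal it unit-derives.

E -> f f | c T E | c E | f | T f c | d E E | P P T; T -> f | P P T; P -> f | T f c | d E E | P P T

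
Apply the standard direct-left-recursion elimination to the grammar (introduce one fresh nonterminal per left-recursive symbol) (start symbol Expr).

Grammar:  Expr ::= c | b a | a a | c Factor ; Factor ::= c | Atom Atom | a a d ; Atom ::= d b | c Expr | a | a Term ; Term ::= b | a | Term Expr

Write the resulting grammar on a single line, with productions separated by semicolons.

Expr ::= c | b a | a a | c Factor; Factor ::= c | Atom Atom | a a d; Atom ::= d b | c Expr | a | a Term; Term ::= b Term1 | a Term1; Term1 ::= Expr Term1 | epsilon

Directly left-recursive nonterminal: Term.
For Term: α = {Expr}, β = {b, a}. Rewrite as Term → β Term1 and Term1 → α Term1 | ε.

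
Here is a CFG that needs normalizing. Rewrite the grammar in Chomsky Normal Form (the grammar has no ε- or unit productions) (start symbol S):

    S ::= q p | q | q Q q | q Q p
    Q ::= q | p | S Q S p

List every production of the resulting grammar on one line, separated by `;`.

S ::= X1 X2 | q | X1 Y1 | X1 Y2; Q ::= q | p | S Y3; X1 ::= q; X2 ::= p; Y1 ::= Q X1; Y2 ::= Q X2; Y3 ::= Q Y4; Y4 ::= S X2

Introduce a nonterminal for each terminal appearing in a rule of length ≥ 2: X1 → q, X2 → p.
Binarize each right-hand side of length ≥ 3 by chaining fresh nonterminals (Y1, Y2, …): affected rules were S → X1 Q X1; S → X1 Q X2; Q → S Q S X2.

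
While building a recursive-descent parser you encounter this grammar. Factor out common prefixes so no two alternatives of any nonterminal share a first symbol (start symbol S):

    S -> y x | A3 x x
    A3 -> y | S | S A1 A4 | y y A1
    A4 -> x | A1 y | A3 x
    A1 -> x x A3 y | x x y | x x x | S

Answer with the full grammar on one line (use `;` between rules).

S -> y x | A3 x x; A3 -> y A3' | S A3''; A4 -> x | A1 y | A3 x; A1 -> S | x x A1'; A3' -> ε | y A1; A3'' -> ε | A1 A4; A1' -> A3 y | y | x

A3 has alternatives sharing prefix 'y': factor to A3 → y A3' with A3' → ε | y A1.
A3 has alternatives sharing prefix 'S': factor to A3 → S A3'' with A3'' → ε | A1 A4.
A1 has alternatives sharing prefix 'x x': factor to A1 → x x A1' with A1' → A3 y | y | x.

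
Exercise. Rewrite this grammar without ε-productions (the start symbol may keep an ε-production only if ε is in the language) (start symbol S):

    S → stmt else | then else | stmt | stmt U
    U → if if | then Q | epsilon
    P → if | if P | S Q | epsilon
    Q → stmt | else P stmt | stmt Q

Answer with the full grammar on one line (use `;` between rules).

The nullable symbols are {P, U}.
ε ∉ L(G), so no ε-production is kept.
For each production, add variants omitting each subset of nullable occurrences: Q → else P stmt gives else P stmt | else stmt.

S → stmt else | then else | stmt | stmt U; U → if if | then Q; P → if | if P | S Q; Q → stmt | else P stmt | else stmt | stmt Q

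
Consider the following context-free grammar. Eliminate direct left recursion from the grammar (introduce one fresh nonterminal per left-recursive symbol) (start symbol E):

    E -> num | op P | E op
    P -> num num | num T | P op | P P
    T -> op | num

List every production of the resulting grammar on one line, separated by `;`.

E, P are directly left-recursive.
For E: α = {op}, β = {num, op P}. Rewrite as E → β E' and E' → α E' | ε.
For P: α = {op, P}, β = {num num, num T}. Rewrite as P → β P' and P' → α P' | ε.

E -> num E' | op P E'; P -> num num P' | num T P'; T -> op | num; E' -> op E' | ε; P' -> op P' | P P' | ε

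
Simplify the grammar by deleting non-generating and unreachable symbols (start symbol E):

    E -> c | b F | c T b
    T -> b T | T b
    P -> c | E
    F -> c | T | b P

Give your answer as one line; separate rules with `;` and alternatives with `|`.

Generating nonterminals: {E, F, P}.
Reachable from E after that: {E, F, P}.
Removed useless symbols: {T} and every production mentioning them.

E -> c | b F; P -> c | E; F -> c | b P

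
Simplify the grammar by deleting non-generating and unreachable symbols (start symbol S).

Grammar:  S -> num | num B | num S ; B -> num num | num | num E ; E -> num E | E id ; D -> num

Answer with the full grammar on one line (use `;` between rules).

S -> num | num B | num S; B -> num num | num

Generating nonterminals: {B, D, S}.
Reachable from S after that: {B, S}.
Removed useless symbols: {D, E} and every production mentioning them.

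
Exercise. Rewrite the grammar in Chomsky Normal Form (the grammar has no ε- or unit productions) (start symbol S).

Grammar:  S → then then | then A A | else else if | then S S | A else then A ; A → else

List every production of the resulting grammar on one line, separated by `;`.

S → X1 X1 | X1 Y1 | X2 Y2 | X1 Y3 | A Y4; A → else; X1 → then; X2 → else; X3 → if; Y1 → A A; Y2 → X2 X3; Y3 → S S; Y4 → X2 Y5; Y5 → X1 A

Introduce a nonterminal for each terminal appearing in a rule of length ≥ 2: X1 → then, X2 → else, X3 → if.
Binarize each right-hand side of length ≥ 3 by chaining fresh nonterminals (Y1, Y2, …): affected rules were S → X1 A A; S → X2 X2 X3; S → X1 S S; S → A X2 X1 A.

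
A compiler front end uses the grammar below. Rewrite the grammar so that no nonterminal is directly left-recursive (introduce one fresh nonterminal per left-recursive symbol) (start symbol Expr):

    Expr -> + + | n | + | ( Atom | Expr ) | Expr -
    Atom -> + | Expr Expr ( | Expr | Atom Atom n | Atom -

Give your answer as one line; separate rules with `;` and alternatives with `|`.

Expr -> + + Expr1 | n Expr1 | + Expr1 | ( Atom Expr1; Atom -> + Atom1 | Expr Expr ( Atom1 | Expr Atom1; Expr1 -> ) Expr1 | - Expr1 | epsilon; Atom1 -> Atom n Atom1 | - Atom1 | epsilon

Directly left-recursive nonterminals: Expr, Atom.
For Expr: α = {), -}, β = {+ +, n, +, ( Atom}. Rewrite as Expr → β Expr1 and Expr1 → α Expr1 | ε.
For Atom: α = {Atom n, -}, β = {+, Expr Expr (, Expr}. Rewrite as Atom → β Atom1 and Atom1 → α Atom1 | ε.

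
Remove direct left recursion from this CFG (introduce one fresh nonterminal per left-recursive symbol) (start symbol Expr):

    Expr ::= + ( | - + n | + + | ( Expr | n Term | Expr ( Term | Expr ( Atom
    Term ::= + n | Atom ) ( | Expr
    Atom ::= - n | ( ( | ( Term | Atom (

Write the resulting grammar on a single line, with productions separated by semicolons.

Expr, Atom are directly left-recursive.
For Expr: α = {( Term, ( Atom}, β = {+ (, - + n, + +, ( Expr, n Term}. Rewrite as Expr → β Expr1 and Expr1 → α Expr1 | ε.
For Atom: α = {(}, β = {- n, ( (, ( Term}. Rewrite as Atom → β Atom1 and Atom1 → α Atom1 | ε.

Expr ::= + ( Expr1 | - + n Expr1 | + + Expr1 | ( Expr Expr1 | n Term Expr1; Term ::= + n | Atom ) ( | Expr; Atom ::= - n Atom1 | ( ( Atom1 | ( Term Atom1; Expr1 ::= ( Term Expr1 | ( Atom Expr1 | ε; Atom1 ::= ( Atom1 | ε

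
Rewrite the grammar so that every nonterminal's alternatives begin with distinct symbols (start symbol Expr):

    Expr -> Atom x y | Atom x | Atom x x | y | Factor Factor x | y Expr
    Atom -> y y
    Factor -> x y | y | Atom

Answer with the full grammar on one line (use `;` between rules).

Expr has alternatives sharing prefix 'Atom x': factor to Expr → Atom x Expr1 with Expr1 → y | ε | x.
Expr has alternatives sharing prefix 'y': factor to Expr → y Expr2 with Expr2 → ε | Expr.

Expr -> Factor Factor x | Atom x Expr1 | y Expr2; Atom -> y y; Factor -> x y | y | Atom; Expr1 -> y | ε | x; Expr2 -> ε | Expr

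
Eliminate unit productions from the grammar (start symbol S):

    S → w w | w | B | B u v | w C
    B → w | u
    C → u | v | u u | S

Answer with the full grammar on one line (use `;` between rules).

Unit pairs: C ⇒* {B, S}; S ⇒* {B}.
For each unit pair (A, B), copy every non-unit production of B to A, then drop all unit productions.

S → w | u | w w | B u v | w C; B → w | u; C → w | u | v | u u | w w | B u v | w C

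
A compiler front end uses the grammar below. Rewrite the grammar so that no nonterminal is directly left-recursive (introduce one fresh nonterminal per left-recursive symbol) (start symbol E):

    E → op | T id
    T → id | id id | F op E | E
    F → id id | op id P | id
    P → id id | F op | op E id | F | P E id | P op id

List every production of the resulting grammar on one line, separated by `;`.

Left recursion appears on P.
For P: α = {E id, op id}, β = {id id, F op, op E id, F}. Rewrite as P → β P' and P' → α P' | ε.

E → op | T id; T → id | id id | F op E | E; F → id id | op id P | id; P → id id P' | F op P' | op E id P' | F P'; P' → E id P' | op id P' | ε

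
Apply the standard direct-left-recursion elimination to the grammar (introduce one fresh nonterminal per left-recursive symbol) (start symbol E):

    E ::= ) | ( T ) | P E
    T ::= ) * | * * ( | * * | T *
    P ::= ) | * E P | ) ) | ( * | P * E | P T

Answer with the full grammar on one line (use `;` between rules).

Directly left-recursive nonterminals: T, P.
For T: α = {*}, β = {) *, * * (, * *}. Rewrite as T → β T' and T' → α T' | ε.
For P: α = {* E, T}, β = {), * E P, ) ), ( *}. Rewrite as P → β P' and P' → α P' | ε.

E ::= ) | ( T ) | P E; T ::= ) * T' | * * ( T' | * * T'; P ::= ) P' | * E P P' | ) ) P' | ( * P'; T' ::= * T' | ε; P' ::= * E P' | T P' | ε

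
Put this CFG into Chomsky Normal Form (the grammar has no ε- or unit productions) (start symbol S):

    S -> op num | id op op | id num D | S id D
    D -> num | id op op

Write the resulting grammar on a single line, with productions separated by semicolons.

S -> X1 X2 | X3 Y1 | X3 Y2 | S Y3; D -> num | X3 Y4; X1 -> op; X2 -> num; X3 -> id; Y1 -> X1 X1; Y2 -> X2 D; Y3 -> X3 D; Y4 -> X1 X1

Introduce a nonterminal for each terminal appearing in a rule of length ≥ 2: X1 → op, X2 → num, X3 → id.
Binarize each right-hand side of length ≥ 3 by chaining fresh nonterminals (Y1, Y2, …): affected rules were S → X3 X1 X1; S → X3 X2 D; S → S X3 D; D → X3 X1 X1.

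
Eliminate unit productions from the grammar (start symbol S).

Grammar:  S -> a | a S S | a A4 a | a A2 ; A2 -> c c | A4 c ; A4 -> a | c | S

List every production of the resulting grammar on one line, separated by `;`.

S -> a | a S S | a A4 a | a A2; A2 -> c c | A4 c; A4 -> a | c | a S S | a A4 a | a A2

Unit pairs: A4 ⇒* {S}.
For every A with A ⇒* B via unit rules, add B's non-unit alternatives to A; then delete every rule of the form X → Y.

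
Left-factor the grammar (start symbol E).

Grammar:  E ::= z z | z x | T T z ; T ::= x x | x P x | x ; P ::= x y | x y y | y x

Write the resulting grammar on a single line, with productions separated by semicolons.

E ::= T T z | z E'; T ::= x T'; P ::= y x | x y P'; E' ::= z | x; T' ::= x | P x | ε; P' ::= ε | y

E has alternatives sharing prefix 'z': factor to E → z E' with E' → z | x.
T has alternatives sharing prefix 'x': factor to T → x T' with T' → x | P x | ε.
P has alternatives sharing prefix 'x y': factor to P → x y P' with P' → ε | y.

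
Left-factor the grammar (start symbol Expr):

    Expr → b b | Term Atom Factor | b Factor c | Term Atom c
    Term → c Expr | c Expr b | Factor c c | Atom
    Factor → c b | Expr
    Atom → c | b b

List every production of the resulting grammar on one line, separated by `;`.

Expr has alternatives sharing prefix 'Term Atom': factor to Expr → Term Atom Expr1 with Expr1 → Factor | c.
Expr has alternatives sharing prefix 'b': factor to Expr → b Expr2 with Expr2 → b | Factor c.
Term has alternatives sharing prefix 'c Expr': factor to Term → c Expr Term1 with Term1 → ε | b.

Expr → Term Atom Expr1 | b Expr2; Term → Factor c c | Atom | c Expr Term1; Factor → c b | Expr; Atom → c | b b; Expr1 → Factor | c; Expr2 → b | Factor c; Term1 → ε | b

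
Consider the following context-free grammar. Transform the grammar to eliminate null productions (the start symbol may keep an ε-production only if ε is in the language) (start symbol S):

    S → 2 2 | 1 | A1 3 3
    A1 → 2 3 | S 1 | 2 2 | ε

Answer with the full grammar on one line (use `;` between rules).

S → 2 2 | 1 | A1 3 3 | 3 3; A1 → 2 3 | S 1 | 2 2

Nullable set = {A1}.
ε ∉ L(G), so no ε-production is kept.
Expand every rule over subsets of its nullable positions: S → A1 3 3 gives A1 3 3 | 3 3.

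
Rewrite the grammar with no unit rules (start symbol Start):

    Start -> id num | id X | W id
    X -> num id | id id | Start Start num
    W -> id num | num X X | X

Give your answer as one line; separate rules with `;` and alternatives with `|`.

Start -> id num | id X | W id; X -> num id | id id | Start Start num; W -> num id | id id | Start Start num | id num | num X X

Unit pairs: W ⇒* {X}.
For every A with A ⇒* B via unit rules, add B's non-unit alternatives to A; then delete every rule of the form X → Y.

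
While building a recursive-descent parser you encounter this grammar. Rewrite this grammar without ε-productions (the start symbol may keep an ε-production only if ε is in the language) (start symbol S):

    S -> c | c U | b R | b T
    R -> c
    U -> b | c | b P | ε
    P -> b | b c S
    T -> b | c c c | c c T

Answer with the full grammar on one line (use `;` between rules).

S -> c | c U | b R | b T; R -> c; U -> b | c | b P; P -> b | b c S; T -> b | c c c | c c T

The nullable symbols are {U}.
ε ∉ L(G), so no ε-production is kept.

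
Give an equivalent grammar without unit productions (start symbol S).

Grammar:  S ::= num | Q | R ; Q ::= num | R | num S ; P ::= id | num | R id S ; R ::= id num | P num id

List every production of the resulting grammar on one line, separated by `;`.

Unit pairs: Q ⇒* {R}; S ⇒* {Q, R}.
For every A with A ⇒* B via unit rules, add B's non-unit alternatives to A; then delete every rule of the form X → Y.

S ::= id num | P num id | num | num S; Q ::= id num | P num id | num | num S; P ::= id | num | R id S; R ::= id num | P num id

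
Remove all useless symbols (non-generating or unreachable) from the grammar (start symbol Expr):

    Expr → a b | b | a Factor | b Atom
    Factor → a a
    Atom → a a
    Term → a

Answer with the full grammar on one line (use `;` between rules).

Generating nonterminals: {Atom, Expr, Factor, Term}.
Reachable from Expr after that: {Atom, Expr, Factor}.
Removed useless symbols: {Term} and every production mentioning them.

Expr → a b | b | a Factor | b Atom; Factor → a a; Atom → a a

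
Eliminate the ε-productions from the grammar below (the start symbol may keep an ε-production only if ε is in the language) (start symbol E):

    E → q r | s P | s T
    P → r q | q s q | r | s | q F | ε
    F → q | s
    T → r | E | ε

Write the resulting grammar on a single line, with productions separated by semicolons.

Nullable nonterminals: {P, T}.
ε ∉ L(G), so no ε-production is kept.
Expand every rule over subsets of its nullable positions: E → s P gives s P | s.

E → q r | s P | s | s T; P → r q | q s q | r | s | q F; F → q | s; T → r | E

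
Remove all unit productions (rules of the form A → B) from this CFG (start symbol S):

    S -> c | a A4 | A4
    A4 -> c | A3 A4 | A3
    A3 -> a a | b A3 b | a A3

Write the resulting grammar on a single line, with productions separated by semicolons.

Unit pairs: A4 ⇒* {A3}; S ⇒* {A3, A4}.
Replace each nonterminal's rules with the union of the non-unit rules of every nonterminal it unit-derives.

S -> c | A3 A4 | a A4 | a a | b A3 b | a A3; A4 -> c | A3 A4 | a a | b A3 b | a A3; A3 -> a a | b A3 b | a A3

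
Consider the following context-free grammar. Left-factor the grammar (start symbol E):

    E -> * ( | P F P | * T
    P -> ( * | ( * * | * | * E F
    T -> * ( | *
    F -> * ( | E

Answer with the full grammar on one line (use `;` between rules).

E has alternatives sharing prefix '*': factor to E → * E' with E' → ( | T.
P has alternatives sharing prefix '( *': factor to P → ( * P' with P' → ε | *.
P has alternatives sharing prefix '*': factor to P → * P'' with P'' → ε | E F.
T has alternatives sharing prefix '*': factor to T → * T' with T' → ( | ε.

E -> P F P | * E'; P -> ( * P' | * P''; T -> * T'; F -> * ( | E; E' -> ( | T; P' -> ε | *; P'' -> ε | E F; T' -> ( | ε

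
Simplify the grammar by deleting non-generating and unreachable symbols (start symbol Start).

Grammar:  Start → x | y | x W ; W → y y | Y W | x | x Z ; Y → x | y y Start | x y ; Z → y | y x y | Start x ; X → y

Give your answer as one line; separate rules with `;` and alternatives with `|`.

Start → x | y | x W; W → y y | Y W | x | x Z; Y → x | y y Start | x y; Z → y | y x y | Start x

Generating nonterminals: {Start, W, X, Y, Z}.
Reachable from Start after that: {Start, W, Y, Z}.
Removed useless symbols: {X} and every production mentioning them.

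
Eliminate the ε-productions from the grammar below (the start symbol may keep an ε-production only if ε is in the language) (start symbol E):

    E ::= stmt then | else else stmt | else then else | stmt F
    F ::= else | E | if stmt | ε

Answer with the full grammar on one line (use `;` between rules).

E ::= stmt then | else else stmt | else then else | stmt F | stmt; F ::= else | E | if stmt

Nullable set = {F}.
ε ∉ L(G), so no ε-production is kept.
For each production, add variants omitting each subset of nullable occurrences: E → stmt F gives stmt F | stmt.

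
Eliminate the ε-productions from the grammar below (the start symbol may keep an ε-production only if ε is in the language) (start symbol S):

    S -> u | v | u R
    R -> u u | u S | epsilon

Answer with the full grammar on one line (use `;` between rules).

S -> u | v | u R; R -> u u | u S

Nullable nonterminals: {R}.
ε ∉ L(G), so no ε-production is kept.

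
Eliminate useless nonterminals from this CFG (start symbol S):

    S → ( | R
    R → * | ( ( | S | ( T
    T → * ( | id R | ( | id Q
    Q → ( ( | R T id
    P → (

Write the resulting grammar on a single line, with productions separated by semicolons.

Generating nonterminals: {P, Q, R, S, T}.
Reachable from S after that: {Q, R, S, T}.
Removed useless symbols: {P} and every production mentioning them.

S → ( | R; R → * | ( ( | S | ( T; T → * ( | id R | ( | id Q; Q → ( ( | R T id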